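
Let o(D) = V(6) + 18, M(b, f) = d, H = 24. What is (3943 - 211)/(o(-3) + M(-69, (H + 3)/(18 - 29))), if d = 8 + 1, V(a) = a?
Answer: 1244/11 ≈ 113.09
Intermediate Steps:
d = 9
M(b, f) = 9
o(D) = 24 (o(D) = 6 + 18 = 24)
(3943 - 211)/(o(-3) + M(-69, (H + 3)/(18 - 29))) = (3943 - 211)/(24 + 9) = 3732/33 = 3732*(1/33) = 1244/11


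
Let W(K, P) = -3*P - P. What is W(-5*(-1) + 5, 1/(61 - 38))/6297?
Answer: -4/144831 ≈ -2.7618e-5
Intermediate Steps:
W(K, P) = -4*P
W(-5*(-1) + 5, 1/(61 - 38))/6297 = -4/(61 - 38)/6297 = -4/23*(1/6297) = -4*1/23*(1/6297) = -4/23*1/6297 = -4/144831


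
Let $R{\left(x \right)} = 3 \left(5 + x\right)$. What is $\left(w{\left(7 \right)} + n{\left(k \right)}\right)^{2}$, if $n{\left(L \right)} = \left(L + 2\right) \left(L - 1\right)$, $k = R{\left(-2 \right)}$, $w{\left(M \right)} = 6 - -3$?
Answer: $9409$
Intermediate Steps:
$R{\left(x \right)} = 15 + 3 x$
$w{\left(M \right)} = 9$ ($w{\left(M \right)} = 6 + 3 = 9$)
$k = 9$ ($k = 15 + 3 \left(-2\right) = 15 - 6 = 9$)
$n{\left(L \right)} = \left(-1 + L\right) \left(2 + L\right)$ ($n{\left(L \right)} = \left(2 + L\right) \left(-1 + L\right) = \left(-1 + L\right) \left(2 + L\right)$)
$\left(w{\left(7 \right)} + n{\left(k \right)}\right)^{2} = \left(9 + \left(-2 + 9 + 9^{2}\right)\right)^{2} = \left(9 + \left(-2 + 9 + 81\right)\right)^{2} = \left(9 + 88\right)^{2} = 97^{2} = 9409$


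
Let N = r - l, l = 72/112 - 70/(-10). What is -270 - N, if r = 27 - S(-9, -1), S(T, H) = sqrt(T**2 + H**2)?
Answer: -4051/14 + sqrt(82) ≈ -280.30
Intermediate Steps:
S(T, H) = sqrt(H**2 + T**2)
l = 107/14 (l = 72*(1/112) - 70*(-1/10) = 9/14 + 7 = 107/14 ≈ 7.6429)
r = 27 - sqrt(82) (r = 27 - sqrt((-1)**2 + (-9)**2) = 27 - sqrt(1 + 81) = 27 - sqrt(82) ≈ 17.945)
N = 271/14 - sqrt(82) (N = (27 - sqrt(82)) - 1*107/14 = (27 - sqrt(82)) - 107/14 = 271/14 - sqrt(82) ≈ 10.302)
-270 - N = -270 - (271/14 - sqrt(82)) = -270 + (-271/14 + sqrt(82)) = -4051/14 + sqrt(82)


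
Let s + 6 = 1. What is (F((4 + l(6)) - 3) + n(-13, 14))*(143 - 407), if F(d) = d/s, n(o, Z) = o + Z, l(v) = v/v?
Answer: -792/5 ≈ -158.40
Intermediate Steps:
l(v) = 1
n(o, Z) = Z + o
s = -5 (s = -6 + 1 = -5)
F(d) = -d/5 (F(d) = d/(-5) = d*(-⅕) = -d/5)
(F((4 + l(6)) - 3) + n(-13, 14))*(143 - 407) = (-((4 + 1) - 3)/5 + (14 - 13))*(143 - 407) = (-(5 - 3)/5 + 1)*(-264) = (-⅕*2 + 1)*(-264) = (-⅖ + 1)*(-264) = (⅗)*(-264) = -792/5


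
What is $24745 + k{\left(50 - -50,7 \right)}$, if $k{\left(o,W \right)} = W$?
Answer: $24752$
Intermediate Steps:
$24745 + k{\left(50 - -50,7 \right)} = 24745 + 7 = 24752$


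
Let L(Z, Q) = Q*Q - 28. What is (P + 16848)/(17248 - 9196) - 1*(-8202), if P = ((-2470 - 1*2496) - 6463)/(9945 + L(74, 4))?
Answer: 59651593817/7270956 ≈ 8204.1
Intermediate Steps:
L(Z, Q) = -28 + Q² (L(Z, Q) = Q² - 28 = -28 + Q²)
P = -1039/903 (P = ((-2470 - 1*2496) - 6463)/(9945 + (-28 + 4²)) = ((-2470 - 2496) - 6463)/(9945 + (-28 + 16)) = (-4966 - 6463)/(9945 - 12) = -11429/9933 = -11429*1/9933 = -1039/903 ≈ -1.1506)
(P + 16848)/(17248 - 9196) - 1*(-8202) = (-1039/903 + 16848)/(17248 - 9196) - 1*(-8202) = (15212705/903)/8052 + 8202 = (15212705/903)*(1/8052) + 8202 = 15212705/7270956 + 8202 = 59651593817/7270956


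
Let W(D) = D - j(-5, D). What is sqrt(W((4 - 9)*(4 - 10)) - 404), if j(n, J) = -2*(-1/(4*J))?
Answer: I*sqrt(336615)/30 ≈ 19.34*I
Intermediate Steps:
j(n, J) = 1/(2*J) (j(n, J) = -2*(-1/(4*J)) = -(-1)/(2*J) = 1/(2*J))
W(D) = D - 1/(2*D)
sqrt(W((4 - 9)*(4 - 10)) - 404) = sqrt(((4 - 9)*(4 - 10) - 1/((4 - 10)*(4 - 9))/2) - 404) = sqrt((-5*(-6) - 1/(2*((-5*(-6))))) - 404) = sqrt((30 - 1/2/30) - 404) = sqrt((30 - 1/2*1/30) - 404) = sqrt((30 - 1/60) - 404) = sqrt(1799/60 - 404) = sqrt(-22441/60) = I*sqrt(336615)/30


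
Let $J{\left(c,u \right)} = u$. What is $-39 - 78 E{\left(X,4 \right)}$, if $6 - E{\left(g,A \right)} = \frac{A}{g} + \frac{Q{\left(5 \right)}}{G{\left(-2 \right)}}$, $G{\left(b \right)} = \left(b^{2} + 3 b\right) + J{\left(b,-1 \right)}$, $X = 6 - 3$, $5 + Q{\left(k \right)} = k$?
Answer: $-403$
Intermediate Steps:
$Q{\left(k \right)} = -5 + k$
$X = 3$
$G{\left(b \right)} = -1 + b^{2} + 3 b$ ($G{\left(b \right)} = \left(b^{2} + 3 b\right) - 1 = -1 + b^{2} + 3 b$)
$E{\left(g,A \right)} = 6 - \frac{A}{g}$ ($E{\left(g,A \right)} = 6 - \left(\frac{A}{g} + \frac{-5 + 5}{-1 + \left(-2\right)^{2} + 3 \left(-2\right)}\right) = 6 - \left(\frac{A}{g} + \frac{0}{-1 + 4 - 6}\right) = 6 - \left(\frac{A}{g} + \frac{0}{-3}\right) = 6 - \left(\frac{A}{g} + 0 \left(- \frac{1}{3}\right)\right) = 6 - \left(\frac{A}{g} + 0\right) = 6 - \frac{A}{g}$)
$-39 - 78 E{\left(X,4 \right)} = -39 - 78 \left(6 - \frac{4}{3}\right) = -39 - 364 = -403$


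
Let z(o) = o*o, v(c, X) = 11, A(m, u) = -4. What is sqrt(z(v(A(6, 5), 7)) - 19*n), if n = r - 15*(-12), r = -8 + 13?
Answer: I*sqrt(3394) ≈ 58.258*I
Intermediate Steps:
r = 5
z(o) = o**2
n = 185 (n = 5 - 15*(-12) = 5 + 180 = 185)
sqrt(z(v(A(6, 5), 7)) - 19*n) = sqrt(11**2 - 19*185) = sqrt(121 - 3515) = sqrt(-3394) = I*sqrt(3394)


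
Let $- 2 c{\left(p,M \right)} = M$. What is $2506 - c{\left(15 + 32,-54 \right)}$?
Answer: $2479$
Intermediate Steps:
$c{\left(p,M \right)} = - \frac{M}{2}$
$2506 - c{\left(15 + 32,-54 \right)} = 2506 - \left(- \frac{1}{2}\right) \left(-54\right) = 2506 - 27 = 2479$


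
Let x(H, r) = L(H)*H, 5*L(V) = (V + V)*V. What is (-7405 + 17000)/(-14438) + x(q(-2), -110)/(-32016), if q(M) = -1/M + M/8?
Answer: -24575488819/36979760640 ≈ -0.66457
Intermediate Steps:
q(M) = -1/M + M/8 (q(M) = -1/M + M*(⅛) = -1/M + M/8)
L(V) = 2*V²/5 (L(V) = ((V + V)*V)/5 = ((2*V)*V)/5 = (2*V²)/5 = 2*V²/5)
x(H, r) = 2*H³/5 (x(H, r) = (2*H²/5)*H = 2*H³/5)
(-7405 + 17000)/(-14438) + x(q(-2), -110)/(-32016) = (-7405 + 17000)/(-14438) + (2*(-1/(-2) + (⅛)*(-2))³/5)/(-32016) = 9595*(-1/14438) + (2*(-1*(-½) - ¼)³/5)*(-1/32016) = -9595/14438 + (2*(½ - ¼)³/5)*(-1/32016) = -9595/14438 + (2*(¼)³/5)*(-1/32016) = -9595/14438 + ((⅖)*(1/64))*(-1/32016) = -9595/14438 + (1/160)*(-1/32016) = -9595/14438 - 1/5122560 = -24575488819/36979760640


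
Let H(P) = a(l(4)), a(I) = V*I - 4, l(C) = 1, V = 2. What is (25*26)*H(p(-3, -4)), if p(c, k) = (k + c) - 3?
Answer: -1300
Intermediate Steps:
p(c, k) = -3 + c + k (p(c, k) = (c + k) - 3 = -3 + c + k)
a(I) = -4 + 2*I (a(I) = 2*I - 4 = -4 + 2*I)
H(P) = -2 (H(P) = -4 + 2*1 = -4 + 2 = -2)
(25*26)*H(p(-3, -4)) = (25*26)*(-2) = 650*(-2) = -1300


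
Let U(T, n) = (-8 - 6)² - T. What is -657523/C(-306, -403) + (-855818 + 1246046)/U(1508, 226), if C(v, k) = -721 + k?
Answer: 26503369/92168 ≈ 287.56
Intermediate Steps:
U(T, n) = 196 - T (U(T, n) = (-14)² - T = 196 - T)
-657523/C(-306, -403) + (-855818 + 1246046)/U(1508, 226) = -657523/(-721 - 403) + (-855818 + 1246046)/(196 - 1*1508) = -657523/(-1124) + 390228/(196 - 1508) = -657523*(-1/1124) + 390228/(-1312) = 657523/1124 + 390228*(-1/1312) = 657523/1124 - 97557/328 = 26503369/92168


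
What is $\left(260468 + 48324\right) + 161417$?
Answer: $470209$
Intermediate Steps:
$\left(260468 + 48324\right) + 161417 = 308792 + 161417 = 470209$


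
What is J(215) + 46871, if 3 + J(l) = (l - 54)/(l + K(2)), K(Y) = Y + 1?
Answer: 10217385/218 ≈ 46869.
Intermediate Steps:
K(Y) = 1 + Y
J(l) = -3 + (-54 + l)/(3 + l) (J(l) = -3 + (l - 54)/(l + (1 + 2)) = -3 + (-54 + l)/(l + 3) = -3 + (-54 + l)/(3 + l))
J(215) + 46871 = (-63 - 2*215)/(3 + 215) + 46871 = (-63 - 430)/218 + 46871 = (1/218)*(-493) + 46871 = -493/218 + 46871 = 10217385/218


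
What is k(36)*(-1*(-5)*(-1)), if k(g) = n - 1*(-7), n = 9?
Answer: -80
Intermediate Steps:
k(g) = 16 (k(g) = 9 - 1*(-7) = 9 + 7 = 16)
k(36)*(-1*(-5)*(-1)) = 16*(-1*(-5)*(-1)) = 16*(5*(-1)) = 16*(-5) = -80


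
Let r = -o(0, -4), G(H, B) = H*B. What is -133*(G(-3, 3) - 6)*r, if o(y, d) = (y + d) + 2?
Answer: 3990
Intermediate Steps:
G(H, B) = B*H
o(y, d) = 2 + d + y (o(y, d) = (d + y) + 2 = 2 + d + y)
r = 2 (r = -(2 - 4 + 0) = -1*(-2) = 2)
-133*(G(-3, 3) - 6)*r = -133*(3*(-3) - 6)*2 = -133*(-9 - 6)*2 = -(-1995)*2 = -133*(-30) = 3990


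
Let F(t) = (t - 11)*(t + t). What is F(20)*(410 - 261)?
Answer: 53640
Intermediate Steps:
F(t) = 2*t*(-11 + t) (F(t) = (-11 + t)*(2*t) = 2*t*(-11 + t))
F(20)*(410 - 261) = (2*20*(-11 + 20))*(410 - 261) = (2*20*9)*149 = 360*149 = 53640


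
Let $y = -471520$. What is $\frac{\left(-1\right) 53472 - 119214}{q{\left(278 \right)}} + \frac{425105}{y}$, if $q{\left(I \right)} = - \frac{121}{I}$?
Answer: $\frac{4527214303691}{11410784} \approx 3.9675 \cdot 10^{5}$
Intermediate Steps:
$\frac{\left(-1\right) 53472 - 119214}{q{\left(278 \right)}} + \frac{425105}{y} = \frac{\left(-1\right) 53472 - 119214}{\left(-121\right) \frac{1}{278}} + \frac{425105}{-471520} = \frac{-53472 - 119214}{\left(-121\right) \frac{1}{278}} + 425105 \left(- \frac{1}{471520}\right) = - \frac{172686}{- \frac{121}{278}} - \frac{85021}{94304} = \left(-172686\right) \left(- \frac{278}{121}\right) - \frac{85021}{94304} = \frac{48006708}{121} - \frac{85021}{94304} = \frac{4527214303691}{11410784}$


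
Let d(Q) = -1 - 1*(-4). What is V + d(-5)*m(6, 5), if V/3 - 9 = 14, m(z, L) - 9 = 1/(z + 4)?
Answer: 963/10 ≈ 96.300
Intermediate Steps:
m(z, L) = 9 + 1/(4 + z) (m(z, L) = 9 + 1/(z + 4) = 9 + 1/(4 + z))
d(Q) = 3 (d(Q) = -1 + 4 = 3)
V = 69 (V = 27 + 3*14 = 27 + 42 = 69)
V + d(-5)*m(6, 5) = 69 + 3*((37 + 9*6)/(4 + 6)) = 69 + 3*((37 + 54)/10) = 69 + 3*((⅒)*91) = 69 + 3*(91/10) = 69 + 273/10 = 963/10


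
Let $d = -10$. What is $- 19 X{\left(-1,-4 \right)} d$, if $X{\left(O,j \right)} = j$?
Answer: $-760$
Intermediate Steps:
$- 19 X{\left(-1,-4 \right)} d = \left(-19\right) \left(-4\right) \left(-10\right) = 76 \left(-10\right) = -760$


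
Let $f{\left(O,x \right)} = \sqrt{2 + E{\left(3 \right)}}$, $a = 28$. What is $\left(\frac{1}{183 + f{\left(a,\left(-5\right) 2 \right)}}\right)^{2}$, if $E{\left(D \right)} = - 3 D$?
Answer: $\frac{1}{\left(183 + i \sqrt{7}\right)^{2}} \approx 2.9842 \cdot 10^{-5} - 8.6307 \cdot 10^{-7} i$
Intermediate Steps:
$f{\left(O,x \right)} = i \sqrt{7}$ ($f{\left(O,x \right)} = \sqrt{2 - 9} = \sqrt{-7} = i \sqrt{7}$)
$\left(\frac{1}{183 + f{\left(a,\left(-5\right) 2 \right)}}\right)^{2} = \left(\frac{1}{183 + i \sqrt{7}}\right)^{2} = \frac{1}{\left(183 + i \sqrt{7}\right)^{2}}$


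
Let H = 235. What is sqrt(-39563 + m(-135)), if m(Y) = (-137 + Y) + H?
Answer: 60*I*sqrt(11) ≈ 199.0*I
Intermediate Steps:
m(Y) = 98 + Y (m(Y) = (-137 + Y) + 235 = 98 + Y)
sqrt(-39563 + m(-135)) = sqrt(-39563 + (98 - 135)) = sqrt(-39563 - 37) = sqrt(-39600) = 60*I*sqrt(11)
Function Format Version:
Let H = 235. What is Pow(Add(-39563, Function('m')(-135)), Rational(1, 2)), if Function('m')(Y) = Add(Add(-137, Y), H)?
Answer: Mul(60, I, Pow(11, Rational(1, 2))) ≈ Mul(199.00, I)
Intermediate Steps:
Function('m')(Y) = Add(98, Y) (Function('m')(Y) = Add(Add(-137, Y), 235) = Add(98, Y))
Pow(Add(-39563, Function('m')(-135)), Rational(1, 2)) = Pow(Add(-39563, Add(98, -135)), Rational(1, 2)) = Pow(Add(-39563, -37), Rational(1, 2)) = Pow(-39600, Rational(1, 2)) = Mul(60, I, Pow(11, Rational(1, 2)))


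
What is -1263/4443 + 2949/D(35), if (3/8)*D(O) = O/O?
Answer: 13099039/11848 ≈ 1105.6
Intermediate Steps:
D(O) = 8/3 (D(O) = 8*(O/O)/3 = (8/3)*1 = 8/3)
-1263/4443 + 2949/D(35) = -1263/4443 + 2949/(8/3) = -1263*1/4443 + 2949*(3/8) = -421/1481 + 8847/8 = 13099039/11848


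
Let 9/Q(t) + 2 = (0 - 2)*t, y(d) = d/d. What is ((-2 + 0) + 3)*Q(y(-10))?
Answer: -9/4 ≈ -2.2500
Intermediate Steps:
y(d) = 1
Q(t) = 9/(-2 - 2*t) (Q(t) = 9/(-2 + (0 - 2)*t) = 9/(-2 - 2*t))
((-2 + 0) + 3)*Q(y(-10)) = ((-2 + 0) + 3)*(-9/(2 + 2*1)) = (-2 + 3)*(-9/(2 + 2)) = 1*(-9/4) = -9/4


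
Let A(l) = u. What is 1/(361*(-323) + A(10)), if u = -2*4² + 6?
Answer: -1/116629 ≈ -8.5742e-6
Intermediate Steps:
u = -26 (u = -2*16 + 6 = -32 + 6 = -26)
A(l) = -26
1/(361*(-323) + A(10)) = 1/(361*(-323) - 26) = 1/(-116603 - 26) = 1/(-116629) = -1/116629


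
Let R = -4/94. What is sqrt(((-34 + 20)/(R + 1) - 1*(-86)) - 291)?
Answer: I*sqrt(49415)/15 ≈ 14.82*I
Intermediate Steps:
R = -2/47 (R = -4*1/94 = -2/47 ≈ -0.042553)
sqrt(((-34 + 20)/(R + 1) - 1*(-86)) - 291) = sqrt(((-34 + 20)/(-2/47 + 1) - 1*(-86)) - 291) = sqrt((-14/45/47 + 86) - 291) = sqrt((-14*47/45 + 86) - 291) = sqrt((-658/45 + 86) - 291) = sqrt(3212/45 - 291) = sqrt(-9883/45) = I*sqrt(49415)/15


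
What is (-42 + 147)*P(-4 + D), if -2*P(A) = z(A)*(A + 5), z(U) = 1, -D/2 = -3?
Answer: -735/2 ≈ -367.50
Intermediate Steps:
D = 6 (D = -2*(-3) = 6)
P(A) = -5/2 - A/2 (P(A) = -(A + 5)/2 = -(5 + A)/2 = -5/2 - A/2)
(-42 + 147)*P(-4 + D) = (-42 + 147)*(-5/2 - (-4 + 6)/2) = 105*(-5/2 - 1/2*2) = 105*(-5/2 - 1) = 105*(-7/2) = -735/2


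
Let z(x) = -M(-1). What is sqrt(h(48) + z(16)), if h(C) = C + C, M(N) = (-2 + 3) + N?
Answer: 4*sqrt(6) ≈ 9.7980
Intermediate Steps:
M(N) = 1 + N
h(C) = 2*C
z(x) = 0 (z(x) = -(1 - 1) = -1*0 = 0)
sqrt(h(48) + z(16)) = sqrt(2*48 + 0) = sqrt(96 + 0) = sqrt(96) = 4*sqrt(6)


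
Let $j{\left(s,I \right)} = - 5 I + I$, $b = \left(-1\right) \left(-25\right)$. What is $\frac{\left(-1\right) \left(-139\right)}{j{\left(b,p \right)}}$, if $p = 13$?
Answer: $- \frac{139}{52} \approx -2.6731$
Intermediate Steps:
$b = 25$
$j{\left(s,I \right)} = - 4 I$
$\frac{\left(-1\right) \left(-139\right)}{j{\left(b,p \right)}} = \frac{\left(-1\right) \left(-139\right)}{\left(-4\right) 13} = \frac{139}{-52} = 139 \left(- \frac{1}{52}\right) = - \frac{139}{52}$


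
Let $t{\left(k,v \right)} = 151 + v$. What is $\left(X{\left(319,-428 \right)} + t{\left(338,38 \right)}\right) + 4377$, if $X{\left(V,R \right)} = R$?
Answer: $4138$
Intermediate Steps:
$\left(X{\left(319,-428 \right)} + t{\left(338,38 \right)}\right) + 4377 = \left(-428 + \left(151 + 38\right)\right) + 4377 = \left(-428 + 189\right) + 4377 = -239 + 4377 = 4138$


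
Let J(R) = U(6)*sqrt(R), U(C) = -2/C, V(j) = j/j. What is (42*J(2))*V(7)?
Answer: -14*sqrt(2) ≈ -19.799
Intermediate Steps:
V(j) = 1
J(R) = -sqrt(R)/3 (J(R) = (-2/6)*sqrt(R) = (-2*1/6)*sqrt(R) = -sqrt(R)/3)
(42*J(2))*V(7) = (42*(-sqrt(2)/3))*1 = -14*sqrt(2)*1 = -14*sqrt(2)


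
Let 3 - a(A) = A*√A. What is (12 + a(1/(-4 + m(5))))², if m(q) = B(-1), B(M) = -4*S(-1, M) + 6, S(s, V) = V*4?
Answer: (1620 - √2)²/11664 ≈ 224.61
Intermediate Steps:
S(s, V) = 4*V
B(M) = 6 - 16*M (B(M) = -16*M + 6 = 6 - 16*M)
m(q) = 22 (m(q) = 6 - 16*(-1) = 6 + 16 = 22)
a(A) = 3 - A^(3/2) (a(A) = 3 - A*√A = 3 - A^(3/2))
(12 + a(1/(-4 + m(5))))² = (12 + (3 - (1/(-4 + 22))^(3/2)))² = (12 + (3 - (1/18)^(3/2)))² = (12 + (3 - √2/108))² = (15 - √2/108)²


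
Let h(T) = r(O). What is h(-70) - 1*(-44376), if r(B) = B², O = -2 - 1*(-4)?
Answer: 44380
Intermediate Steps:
O = 2 (O = -2 + 4 = 2)
h(T) = 4 (h(T) = 2² = 4)
h(-70) - 1*(-44376) = 4 - 1*(-44376) = 4 + 44376 = 44380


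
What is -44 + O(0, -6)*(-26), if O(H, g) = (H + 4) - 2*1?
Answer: -96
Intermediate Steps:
O(H, g) = 2 + H (O(H, g) = (4 + H) - 2 = 2 + H)
-44 + O(0, -6)*(-26) = -44 + (2 + 0)*(-26) = -44 + 2*(-26) = -44 - 52 = -96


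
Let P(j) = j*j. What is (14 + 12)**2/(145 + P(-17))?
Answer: 338/217 ≈ 1.5576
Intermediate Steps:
P(j) = j**2
(14 + 12)**2/(145 + P(-17)) = (14 + 12)**2/(145 + (-17)**2) = 26**2/(145 + 289) = 676/434 = 676*(1/434) = 338/217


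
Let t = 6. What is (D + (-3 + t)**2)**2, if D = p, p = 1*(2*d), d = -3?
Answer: 9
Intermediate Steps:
p = -6 (p = 1*(2*(-3)) = 1*(-6) = -6)
D = -6
(D + (-3 + t)**2)**2 = (-6 + (-3 + 6)**2)**2 = (-6 + 3**2)**2 = (-6 + 9)**2 = 3**2 = 9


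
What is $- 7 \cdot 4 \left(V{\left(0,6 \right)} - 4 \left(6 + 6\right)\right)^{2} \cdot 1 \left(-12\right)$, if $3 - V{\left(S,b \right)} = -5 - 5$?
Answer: $411600$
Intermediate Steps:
$V{\left(S,b \right)} = 13$ ($V{\left(S,b \right)} = 3 - \left(-5 - 5\right) = 3 - -10 = 3 + 10 = 13$)
$- 7 \cdot 4 \left(V{\left(0,6 \right)} - 4 \left(6 + 6\right)\right)^{2} \cdot 1 \left(-12\right) = - 7 \cdot 4 \left(13 - 4 \left(6 + 6\right)\right)^{2} \cdot 1 \left(-12\right) = - 7 \cdot 4 \left(13 - 48\right)^{2} \cdot 1 \left(-12\right) = - 7 \cdot 4 \left(-35\right)^{2} \cdot 1 \left(-12\right) = - 7 \cdot 4 \cdot 1225 \cdot 1 \left(-12\right) = - 7 \cdot 4900 \cdot 1 \left(-12\right) = \left(-7\right) 4900 \left(-12\right) = \left(-34300\right) \left(-12\right) = 411600$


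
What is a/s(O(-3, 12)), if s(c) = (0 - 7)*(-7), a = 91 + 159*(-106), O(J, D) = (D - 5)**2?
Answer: -16763/49 ≈ -342.10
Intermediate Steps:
O(J, D) = (-5 + D)**2
a = -16763 (a = 91 - 16854 = -16763)
s(c) = 49 (s(c) = -7*(-7) = 49)
a/s(O(-3, 12)) = -16763/49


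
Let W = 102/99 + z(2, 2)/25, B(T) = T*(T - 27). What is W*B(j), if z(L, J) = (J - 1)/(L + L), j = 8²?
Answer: 2032336/825 ≈ 2463.4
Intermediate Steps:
j = 64
B(T) = T*(-27 + T)
z(L, J) = (-1 + J)/(2*L) (z(L, J) = (-1 + J)/((2*L)) = (-1 + J)*(1/(2*L)) = (-1 + J)/(2*L))
W = 3433/3300 (W = 102/99 + ((½)*(-1 + 2)/2)/25 = 102*(1/99) + ((½)*(½)*1)*(1/25) = 34/33 + (¼)*(1/25) = 34/33 + 1/100 = 3433/3300 ≈ 1.0403)
W*B(j) = 3433*(64*(-27 + 64))/3300 = 3433*(64*37)/3300 = (3433/3300)*2368 = 2032336/825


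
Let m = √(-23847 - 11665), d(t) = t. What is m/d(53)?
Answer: 2*I*√8878/53 ≈ 3.5556*I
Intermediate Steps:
m = 2*I*√8878 (m = √(-35512) = 2*I*√8878 ≈ 188.45*I)
m/d(53) = (2*I*√8878)/53 = (2*I*√8878)*(1/53) = 2*I*√8878/53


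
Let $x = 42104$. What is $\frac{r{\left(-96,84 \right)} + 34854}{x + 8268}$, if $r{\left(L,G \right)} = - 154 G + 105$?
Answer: $\frac{22023}{50372} \approx 0.43721$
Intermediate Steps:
$r{\left(L,G \right)} = 105 - 154 G$
$\frac{r{\left(-96,84 \right)} + 34854}{x + 8268} = \frac{\left(105 - 12936\right) + 34854}{42104 + 8268} = \frac{\left(105 - 12936\right) + 34854}{50372} = \left(-12831 + 34854\right) \frac{1}{50372} = 22023 \cdot \frac{1}{50372} = \frac{22023}{50372}$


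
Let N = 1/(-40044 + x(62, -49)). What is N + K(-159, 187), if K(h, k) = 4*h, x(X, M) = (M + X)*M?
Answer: -25873117/40681 ≈ -636.00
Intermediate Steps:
x(X, M) = M*(M + X)
N = -1/40681 (N = 1/(-40044 - 49*(-49 + 62)) = 1/(-40044 - 49*13) = 1/(-40044 - 637) = 1/(-40681) = -1/40681 ≈ -2.4582e-5)
N + K(-159, 187) = -1/40681 + 4*(-159) = -1/40681 - 636 = -25873117/40681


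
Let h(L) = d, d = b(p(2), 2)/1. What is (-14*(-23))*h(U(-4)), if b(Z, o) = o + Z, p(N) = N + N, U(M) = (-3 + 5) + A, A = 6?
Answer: 1932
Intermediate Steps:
U(M) = 8 (U(M) = (-3 + 5) + 6 = 2 + 6 = 8)
p(N) = 2*N
b(Z, o) = Z + o
d = 6 (d = (2*2 + 2)/1 = (4 + 2)*1 = 6*1 = 6)
h(L) = 6
(-14*(-23))*h(U(-4)) = -14*(-23)*6 = 322*6 = 1932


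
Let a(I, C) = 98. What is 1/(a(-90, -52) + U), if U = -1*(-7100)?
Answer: 1/7198 ≈ 0.00013893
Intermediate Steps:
U = 7100
1/(a(-90, -52) + U) = 1/(98 + 7100) = 1/7198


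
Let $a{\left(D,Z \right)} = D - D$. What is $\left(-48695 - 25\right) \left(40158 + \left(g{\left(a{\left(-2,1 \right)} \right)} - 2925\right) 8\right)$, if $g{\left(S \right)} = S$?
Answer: $-816449760$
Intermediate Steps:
$a{\left(D,Z \right)} = 0$
$\left(-48695 - 25\right) \left(40158 + \left(g{\left(a{\left(-2,1 \right)} \right)} - 2925\right) 8\right) = \left(-48695 - 25\right) \left(40158 + \left(0 - 2925\right) 8\right) = - 48720 \left(40158 + \left(0 - 2925\right) 8\right) = - 48720 \left(40158 - 23400\right) = \left(-48720\right) 16758 = -816449760$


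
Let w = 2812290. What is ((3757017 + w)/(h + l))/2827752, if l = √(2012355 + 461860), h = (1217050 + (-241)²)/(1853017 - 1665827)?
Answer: -87113307106632235/13619569873433642671996 + 6394143016400075*√2474215/6809784936716821335998 ≈ 0.0014706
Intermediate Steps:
h = 1275131/187190 (h = (1217050 + 58081)/187190 = 1275131*(1/187190) = 1275131/187190 ≈ 6.8120)
l = √2474215 ≈ 1573.0
((3757017 + w)/(h + l))/2827752 = ((3757017 + 2812290)/(1275131/187190 + √2474215))/2827752 = (6569307/(1275131/187190 + √2474215))*(1/2827752) = 2189769/(942584*(1275131/187190 + √2474215))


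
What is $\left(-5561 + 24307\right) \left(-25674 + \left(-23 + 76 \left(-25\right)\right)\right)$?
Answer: $-517333362$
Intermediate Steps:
$\left(-5561 + 24307\right) \left(-25674 + \left(-23 + 76 \left(-25\right)\right)\right) = 18746 \left(-25674 - 1923\right) = 18746 \left(-27597\right) = -517333362$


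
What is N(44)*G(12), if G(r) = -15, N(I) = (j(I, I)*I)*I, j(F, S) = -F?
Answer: 1277760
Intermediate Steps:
N(I) = -I³ (N(I) = ((-I)*I)*I = (-I²)*I = -I³)
N(44)*G(12) = -1*44³*(-15) = -1*85184*(-15) = -85184*(-15) = 1277760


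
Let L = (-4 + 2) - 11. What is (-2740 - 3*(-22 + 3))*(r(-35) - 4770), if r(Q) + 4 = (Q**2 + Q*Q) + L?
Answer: 6270171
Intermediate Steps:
L = -13 (L = -2 - 11 = -13)
r(Q) = -17 + 2*Q**2 (r(Q) = -4 + ((Q**2 + Q*Q) - 13) = -4 + ((Q**2 + Q**2) - 13) = -4 + (2*Q**2 - 13) = -4 + (-13 + 2*Q**2) = -17 + 2*Q**2)
(-2740 - 3*(-22 + 3))*(r(-35) - 4770) = (-2740 - 3*(-22 + 3))*((-17 + 2*(-35)**2) - 4770) = (-2740 - 3*(-19))*((-17 + 2*1225) - 4770) = (-2740 + 57)*((-17 + 2450) - 4770) = -2683*(2433 - 4770) = -2683*(-2337) = 6270171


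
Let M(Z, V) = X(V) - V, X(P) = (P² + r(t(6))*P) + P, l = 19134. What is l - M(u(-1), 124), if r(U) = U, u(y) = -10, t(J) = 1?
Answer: 3634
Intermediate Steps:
X(P) = P² + 2*P (X(P) = (P² + 1*P) + P = (P² + P) + P = (P + P²) + P = P² + 2*P)
M(Z, V) = -V + V*(2 + V) (M(Z, V) = V*(2 + V) - V = -V + V*(2 + V))
l - M(u(-1), 124) = 19134 - 124*(1 + 124) = 19134 - 124*125 = 19134 - 1*15500 = 19134 - 15500 = 3634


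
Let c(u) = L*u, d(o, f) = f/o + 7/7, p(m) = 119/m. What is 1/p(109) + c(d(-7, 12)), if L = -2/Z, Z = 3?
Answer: 71/51 ≈ 1.3922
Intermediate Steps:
L = -⅔ (L = -2/3 = -2*⅓ = -⅔ ≈ -0.66667)
d(o, f) = 1 + f/o (d(o, f) = f/o + 7*(⅐) = f/o + 1 = 1 + f/o)
c(u) = -2*u/3
1/p(109) + c(d(-7, 12)) = 1/(119/109) - 2*(12 - 7)/(3*(-7)) = 1/(119*(1/109)) - (-2)*5/21 = 1/(119/109) - ⅔*(-5/7) = 109/119 + 10/21 = 71/51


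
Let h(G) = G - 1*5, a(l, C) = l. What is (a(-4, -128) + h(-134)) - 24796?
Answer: -24939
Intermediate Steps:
h(G) = -5 + G (h(G) = G - 5 = -5 + G)
(a(-4, -128) + h(-134)) - 24796 = (-4 + (-5 - 134)) - 24796 = (-4 - 139) - 24796 = -143 - 24796 = -24939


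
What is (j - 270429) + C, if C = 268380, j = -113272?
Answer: -115321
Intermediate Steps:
(j - 270429) + C = (-113272 - 270429) + 268380 = -383701 + 268380 = -115321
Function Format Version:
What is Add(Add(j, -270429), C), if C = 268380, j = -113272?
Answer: -115321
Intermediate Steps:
Add(Add(j, -270429), C) = Add(Add(-113272, -270429), 268380) = Add(-383701, 268380) = -115321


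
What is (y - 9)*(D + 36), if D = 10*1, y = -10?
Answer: -874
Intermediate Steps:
D = 10
(y - 9)*(D + 36) = (-10 - 9)*(10 + 36) = -19*46 = -874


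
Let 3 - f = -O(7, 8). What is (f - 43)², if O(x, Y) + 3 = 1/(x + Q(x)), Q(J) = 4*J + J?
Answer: 3258025/1764 ≈ 1847.0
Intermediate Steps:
Q(J) = 5*J
O(x, Y) = -3 + 1/(6*x) (O(x, Y) = -3 + 1/(x + 5*x) = -3 + 1/(6*x))
f = 1/42 (f = 3 - (-1)*(-3 + (⅙)/7) = 3 - (-1)*(-3 + (⅙)*(⅐)) = 3 - (-1)*(-3 + 1/42) = 3 - (-1)*(-125)/42 = 3 - 1*125/42 = 3 - 125/42 = 1/42 ≈ 0.023810)
(f - 43)² = (1/42 - 43)² = (-1805/42)² = 3258025/1764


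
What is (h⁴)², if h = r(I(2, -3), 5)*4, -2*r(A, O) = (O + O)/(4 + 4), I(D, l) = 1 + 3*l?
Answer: 390625/256 ≈ 1525.9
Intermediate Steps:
r(A, O) = -O/8 (r(A, O) = -(O + O)/(2*(4 + 4)) = -2*O/(2*8) = -O/8)
h = -5/2 (h = -⅛*5*4 = -5/8*4 = -5/2 ≈ -2.5000)
(h⁴)² = ((-5/2)⁴)² = (625/16)² = 390625/256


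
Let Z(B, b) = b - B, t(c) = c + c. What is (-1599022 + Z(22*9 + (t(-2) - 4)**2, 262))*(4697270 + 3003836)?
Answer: -12314237918332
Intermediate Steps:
t(c) = 2*c
(-1599022 + Z(22*9 + (t(-2) - 4)**2, 262))*(4697270 + 3003836) = (-1599022 + (262 - (22*9 + (2*(-2) - 4)**2)))*(4697270 + 3003836) = (-1599022 + (262 - (198 + (-4 - 4)**2)))*7701106 = (-1599022 + (262 - (198 + (-8)**2)))*7701106 = (-1599022 + (262 - (198 + 64)))*7701106 = (-1599022 + (262 - 1*262))*7701106 = (-1599022 + (262 - 262))*7701106 = (-1599022 + 0)*7701106 = -1599022*7701106 = -12314237918332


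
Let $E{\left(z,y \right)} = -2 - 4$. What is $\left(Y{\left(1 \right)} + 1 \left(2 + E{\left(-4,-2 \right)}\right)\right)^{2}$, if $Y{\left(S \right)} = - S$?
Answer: $25$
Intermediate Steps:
$E{\left(z,y \right)} = -6$ ($E{\left(z,y \right)} = -2 - 4 = -6$)
$\left(Y{\left(1 \right)} + 1 \left(2 + E{\left(-4,-2 \right)}\right)\right)^{2} = \left(\left(-1\right) 1 + 1 \left(2 - 6\right)\right)^{2} = \left(-1 + 1 \left(-4\right)\right)^{2} = \left(-1 - 4\right)^{2} = \left(-5\right)^{2} = 25$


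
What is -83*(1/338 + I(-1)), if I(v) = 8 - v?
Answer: -252569/338 ≈ -747.25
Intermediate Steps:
-83*(1/338 + I(-1)) = -83*(1/338 + (8 - 1*(-1))) = -83*(1/338 + (8 + 1)) = -83*(1/338 + 9) = -83*3043/338 = -252569/338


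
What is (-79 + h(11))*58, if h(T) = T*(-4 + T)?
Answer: -116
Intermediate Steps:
(-79 + h(11))*58 = (-79 + 11*(-4 + 11))*58 = (-79 + 11*7)*58 = (-79 + 77)*58 = -2*58 = -116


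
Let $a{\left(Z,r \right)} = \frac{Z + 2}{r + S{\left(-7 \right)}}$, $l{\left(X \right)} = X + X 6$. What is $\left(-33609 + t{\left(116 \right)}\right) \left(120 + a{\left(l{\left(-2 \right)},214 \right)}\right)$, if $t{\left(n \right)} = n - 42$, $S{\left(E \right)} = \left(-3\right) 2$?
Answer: $- \frac{209157795}{52} \approx -4.0223 \cdot 10^{6}$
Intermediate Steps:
$l{\left(X \right)} = 7 X$ ($l{\left(X \right)} = X + 6 X = 7 X$)
$S{\left(E \right)} = -6$
$a{\left(Z,r \right)} = \frac{2 + Z}{-6 + r}$ ($a{\left(Z,r \right)} = \frac{Z + 2}{r - 6} = \frac{2 + Z}{-6 + r}$)
$t{\left(n \right)} = -42 + n$
$\left(-33609 + t{\left(116 \right)}\right) \left(120 + a{\left(l{\left(-2 \right)},214 \right)}\right) = \left(-33609 + \left(-42 + 116\right)\right) \left(120 + \frac{2 + 7 \left(-2\right)}{-6 + 214}\right) = \left(-33609 + 74\right) \left(120 + \frac{2 - 14}{208}\right) = - 33535 \left(120 + \frac{1}{208} \left(-12\right)\right) = - 33535 \left(120 - \frac{3}{52}\right) = \left(-33535\right) \frac{6237}{52} = - \frac{209157795}{52}$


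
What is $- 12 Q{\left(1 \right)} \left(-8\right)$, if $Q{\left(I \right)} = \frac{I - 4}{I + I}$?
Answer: $-144$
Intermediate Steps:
$Q{\left(I \right)} = \frac{-4 + I}{2 I}$
$- 12 Q{\left(1 \right)} \left(-8\right) = - 12 \frac{-4 + 1}{2 \cdot 1} \left(-8\right) = - 12 \cdot \frac{1}{2} \cdot 1 \left(-3\right) \left(-8\right) = \left(-12\right) \left(- \frac{3}{2}\right) \left(-8\right) = 18 \left(-8\right) = -144$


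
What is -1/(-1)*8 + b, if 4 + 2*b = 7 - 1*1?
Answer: 9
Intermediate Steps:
b = 1 (b = -2 + (7 - 1*1)/2 = -2 + (7 - 1)/2 = -2 + (½)*6 = -2 + 3 = 1)
-1/(-1)*8 + b = -1/(-1)*8 + 1 = -1*(-1)*8 + 1 = 1*8 + 1 = 8 + 1 = 9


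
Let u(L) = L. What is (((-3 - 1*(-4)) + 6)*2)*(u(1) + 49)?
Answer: 700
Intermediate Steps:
(((-3 - 1*(-4)) + 6)*2)*(u(1) + 49) = (((-3 - 1*(-4)) + 6)*2)*(1 + 49) = (((-3 + 4) + 6)*2)*50 = ((1 + 6)*2)*50 = (7*2)*50 = 14*50 = 700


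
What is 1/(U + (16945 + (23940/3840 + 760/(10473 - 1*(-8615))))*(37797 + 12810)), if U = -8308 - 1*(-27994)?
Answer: 76352/65500305473481 ≈ 1.1657e-9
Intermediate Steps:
U = 19686 (U = -8308 + 27994 = 19686)
1/(U + (16945 + (23940/3840 + 760/(10473 - 1*(-8615))))*(37797 + 12810)) = 1/(19686 + (16945 + (23940/3840 + 760/(10473 - 1*(-8615))))*(37797 + 12810)) = 1/(19686 + (16945 + (23940*(1/3840) + 760/(10473 + 8615)))*50607) = 1/(19686 + (16945 + (399/64 + 760/19088))*50607) = 1/(19686 + (16945 + (399/64 + 760*(1/19088)))*50607) = 1/(19686 + (16945 + (399/64 + 95/2386))*50607) = 1/(19686 + (16945 + 479047/76352)*50607) = 1/(19686 + (1294263687/76352)*50607) = 1/(19686 + 65498802408009/76352) = 1/(65500305473481/76352) = 76352/65500305473481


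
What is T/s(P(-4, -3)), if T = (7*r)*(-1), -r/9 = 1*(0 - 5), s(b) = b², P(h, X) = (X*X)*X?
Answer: -35/81 ≈ -0.43210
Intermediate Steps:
P(h, X) = X³ (P(h, X) = X²*X = X³)
r = 45 (r = -9*(0 - 5) = -9*(-5) = 45)
T = -315 (T = (7*45)*(-1) = 315*(-1) = -315)
T/s(P(-4, -3)) = -315/(((-3)³)²) = -315/((-27)²) = -315/729 = -315*1/729 = -35/81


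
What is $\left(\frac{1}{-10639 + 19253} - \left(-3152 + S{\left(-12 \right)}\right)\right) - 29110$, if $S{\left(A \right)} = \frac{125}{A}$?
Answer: $- \frac{1341074891}{51684} \approx -25948.0$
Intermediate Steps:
$\left(\frac{1}{-10639 + 19253} - \left(-3152 + S{\left(-12 \right)}\right)\right) - 29110 = \left(\frac{1}{-10639 + 19253} + \left(3152 - \frac{125}{-12}\right)\right) - 29110 = \left(\frac{1}{8614} + \left(3152 - 125 \left(- \frac{1}{12}\right)\right)\right) - 29110 = \left(\frac{1}{8614} + \left(3152 - - \frac{125}{12}\right)\right) - 29110 = \left(\frac{1}{8614} + \left(3152 + \frac{125}{12}\right)\right) - 29110 = \left(\frac{1}{8614} + \frac{37949}{12}\right) - 29110 = \frac{163446349}{51684} - 29110 = - \frac{1341074891}{51684}$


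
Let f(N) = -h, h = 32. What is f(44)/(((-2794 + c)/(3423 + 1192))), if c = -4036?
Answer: 14768/683 ≈ 21.622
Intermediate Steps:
f(N) = -32 (f(N) = -1*32 = -32)
f(44)/(((-2794 + c)/(3423 + 1192))) = -32*(3423 + 1192)/(-2794 - 4036) = -32/((-6830/4615)) = -32/((-6830*1/4615)) = -32/(-1366/923) = -32*(-923/1366) = 14768/683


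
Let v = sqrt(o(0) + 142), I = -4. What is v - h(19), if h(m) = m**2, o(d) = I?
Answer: -361 + sqrt(138) ≈ -349.25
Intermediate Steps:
o(d) = -4
v = sqrt(138) (v = sqrt(-4 + 142) = sqrt(138) ≈ 11.747)
v - h(19) = sqrt(138) - 1*19**2 = sqrt(138) - 1*361 = sqrt(138) - 361 = -361 + sqrt(138)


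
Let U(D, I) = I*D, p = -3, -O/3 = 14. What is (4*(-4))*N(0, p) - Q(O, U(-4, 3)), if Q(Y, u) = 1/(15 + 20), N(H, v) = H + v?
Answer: 1679/35 ≈ 47.971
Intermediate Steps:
O = -42 (O = -3*14 = -42)
U(D, I) = D*I
Q(Y, u) = 1/35
(4*(-4))*N(0, p) - Q(O, U(-4, 3)) = (4*(-4))*(0 - 3) - 1*1/35 = -16*(-3) - 1/35 = 48 - 1/35 = 1679/35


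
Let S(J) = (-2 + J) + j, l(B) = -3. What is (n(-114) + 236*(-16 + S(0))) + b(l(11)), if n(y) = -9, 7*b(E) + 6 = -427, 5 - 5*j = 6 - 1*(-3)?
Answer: -157768/35 ≈ -4507.7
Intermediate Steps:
j = -⅘ (j = 1 - (6 - 1*(-3))/5 = 1 - (6 + 3)/5 = 1 - ⅕*9 = 1 - 9/5 = -⅘ ≈ -0.80000)
b(E) = -433/7 (b(E) = -6/7 + (⅐)*(-427) = -6/7 - 61 = -433/7)
S(J) = -14/5 + J (S(J) = (-2 + J) - ⅘ = -14/5 + J)
(n(-114) + 236*(-16 + S(0))) + b(l(11)) = (-9 + 236*(-16 + (-14/5 + 0))) - 433/7 = (-9 + 236*(-16 - 14/5)) - 433/7 = (-9 + 236*(-94/5)) - 433/7 = (-9 - 22184/5) - 433/7 = -22229/5 - 433/7 = -157768/35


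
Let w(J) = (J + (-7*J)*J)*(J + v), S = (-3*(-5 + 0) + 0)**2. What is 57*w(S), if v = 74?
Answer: -6035778450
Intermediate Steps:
S = 225 (S = (-3*(-5) + 0)**2 = (15 + 0)**2 = 15**2 = 225)
w(J) = (74 + J)*(J - 7*J**2) (w(J) = (J + (-7*J)*J)*(J + 74) = (J - 7*J**2)*(74 + J) = (74 + J)*(J - 7*J**2))
57*w(S) = 57*(225*(74 - 517*225 - 7*225**2)) = 57*(225*(74 - 116325 - 7*50625)) = 57*(225*(74 - 116325 - 354375)) = 57*(225*(-470626)) = 57*(-105890850) = -6035778450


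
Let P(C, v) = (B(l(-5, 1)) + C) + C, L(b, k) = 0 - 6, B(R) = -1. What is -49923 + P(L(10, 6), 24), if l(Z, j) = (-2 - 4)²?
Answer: -49936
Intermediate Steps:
l(Z, j) = 36 (l(Z, j) = (-6)² = 36)
L(b, k) = -6
P(C, v) = -1 + 2*C (P(C, v) = (-1 + C) + C = -1 + 2*C)
-49923 + P(L(10, 6), 24) = -49923 + (-1 + 2*(-6)) = -49923 + (-1 - 12) = -49923 - 13 = -49936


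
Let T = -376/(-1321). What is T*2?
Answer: 752/1321 ≈ 0.56927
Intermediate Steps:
T = 376/1321 (T = -376*(-1/1321) = 376/1321 ≈ 0.28463)
T*2 = (376/1321)*2 = 752/1321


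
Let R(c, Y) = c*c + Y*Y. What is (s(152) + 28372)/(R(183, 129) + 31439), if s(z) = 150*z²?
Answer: 3493972/81569 ≈ 42.835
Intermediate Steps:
R(c, Y) = Y² + c² (R(c, Y) = c² + Y² = Y² + c²)
(s(152) + 28372)/(R(183, 129) + 31439) = (150*152² + 28372)/((129² + 183²) + 31439) = (150*23104 + 28372)/((16641 + 33489) + 31439) = (3465600 + 28372)/(50130 + 31439) = 3493972/81569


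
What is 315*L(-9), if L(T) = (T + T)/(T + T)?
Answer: 315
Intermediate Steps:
L(T) = 1 (L(T) = (2*T)/((2*T)) = (2*T)*(1/(2*T)) = 1)
315*L(-9) = 315*1 = 315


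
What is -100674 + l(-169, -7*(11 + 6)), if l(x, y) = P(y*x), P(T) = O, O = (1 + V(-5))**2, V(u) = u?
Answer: -100658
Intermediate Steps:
O = 16 (O = (1 - 5)**2 = (-4)**2 = 16)
P(T) = 16
l(x, y) = 16
-100674 + l(-169, -7*(11 + 6)) = -100674 + 16 = -100658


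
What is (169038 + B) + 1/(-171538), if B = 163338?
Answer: 57015114287/171538 ≈ 3.3238e+5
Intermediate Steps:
(169038 + B) + 1/(-171538) = (169038 + 163338) + 1/(-171538) = 332376 - 1/171538 = 57015114287/171538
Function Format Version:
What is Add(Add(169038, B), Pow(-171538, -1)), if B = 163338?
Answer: Rational(57015114287, 171538) ≈ 3.3238e+5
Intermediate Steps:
Add(Add(169038, B), Pow(-171538, -1)) = Add(Add(169038, 163338), Pow(-171538, -1)) = Add(332376, Rational(-1, 171538)) = Rational(57015114287, 171538)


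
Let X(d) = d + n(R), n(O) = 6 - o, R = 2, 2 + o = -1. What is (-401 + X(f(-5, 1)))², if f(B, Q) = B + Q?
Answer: 156816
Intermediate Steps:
o = -3 (o = -2 - 1 = -3)
n(O) = 9 (n(O) = 6 - 1*(-3) = 6 + 3 = 9)
X(d) = 9 + d (X(d) = d + 9 = 9 + d)
(-401 + X(f(-5, 1)))² = (-401 + (9 + (-5 + 1)))² = (-401 + (9 - 4))² = (-401 + 5)² = (-396)² = 156816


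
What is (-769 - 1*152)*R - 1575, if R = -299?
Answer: 273804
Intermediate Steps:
(-769 - 1*152)*R - 1575 = (-769 - 1*152)*(-299) - 1575 = (-769 - 152)*(-299) - 1575 = -921*(-299) - 1575 = 275379 - 1575 = 273804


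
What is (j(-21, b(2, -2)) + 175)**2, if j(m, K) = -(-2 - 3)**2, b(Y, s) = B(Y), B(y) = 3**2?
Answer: 22500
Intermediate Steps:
B(y) = 9
b(Y, s) = 9
j(m, K) = -25 (j(m, K) = -1*(-5)**2 = -1*25 = -25)
(j(-21, b(2, -2)) + 175)**2 = (-25 + 175)**2 = 150**2 = 22500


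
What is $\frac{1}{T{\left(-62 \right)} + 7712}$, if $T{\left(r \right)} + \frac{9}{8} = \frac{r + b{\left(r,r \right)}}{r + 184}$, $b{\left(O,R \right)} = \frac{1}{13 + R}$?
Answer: $\frac{23912}{184370287} \approx 0.0001297$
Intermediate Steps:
$T{\left(r \right)} = - \frac{9}{8} + \frac{r + \frac{1}{13 + r}}{184 + r}$ ($T{\left(r \right)} = - \frac{9}{8} + \frac{r + \frac{1}{13 + r}}{r + 184} = - \frac{9}{8} + \frac{r + \frac{1}{13 + r}}{184 + r}$)
$\frac{1}{T{\left(-62 \right)} + 7712} = \frac{1}{\frac{8 - \left(13 - 62\right) \left(1656 - 62\right)}{8 \left(13 - 62\right) \left(184 - 62\right)} + 7712} = \frac{1}{\frac{8 - \left(-49\right) 1594}{8 \left(-49\right) 122} + 7712} = \frac{1}{\frac{1}{8} \left(- \frac{1}{49}\right) \frac{1}{122} \left(8 + 78106\right) + 7712} = \frac{1}{\frac{1}{8} \left(- \frac{1}{49}\right) \frac{1}{122} \cdot 78114 + 7712} = \frac{1}{- \frac{39057}{23912} + 7712} = \frac{1}{\frac{184370287}{23912}} = \frac{23912}{184370287}$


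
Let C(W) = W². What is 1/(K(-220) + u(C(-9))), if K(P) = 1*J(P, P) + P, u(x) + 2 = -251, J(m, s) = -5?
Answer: -1/478 ≈ -0.0020920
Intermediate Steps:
u(x) = -253 (u(x) = -2 - 251 = -253)
K(P) = -5 + P (K(P) = 1*(-5) + P = -5 + P)
1/(K(-220) + u(C(-9))) = 1/((-5 - 220) - 253) = 1/(-225 - 253) = 1/(-478) = -1/478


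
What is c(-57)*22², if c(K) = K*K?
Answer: 1572516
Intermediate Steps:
c(K) = K²
c(-57)*22² = (-57)²*22² = 3249*484 = 1572516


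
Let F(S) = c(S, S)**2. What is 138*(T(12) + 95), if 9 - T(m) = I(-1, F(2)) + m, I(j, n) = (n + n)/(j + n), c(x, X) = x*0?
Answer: 12696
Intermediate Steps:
c(x, X) = 0
F(S) = 0 (F(S) = 0**2 = 0)
I(j, n) = 2*n/(j + n) (I(j, n) = (2*n)/(j + n) = 2*n/(j + n))
T(m) = 9 - m (T(m) = 9 - (2*0/(-1 + 0) + m) = 9 - (2*0/(-1) + m) = 9 - (2*0*(-1) + m) = 9 - (0 + m) = 9 - m)
138*(T(12) + 95) = 138*((9 - 1*12) + 95) = 138*((9 - 12) + 95) = 138*(-3 + 95) = 138*92 = 12696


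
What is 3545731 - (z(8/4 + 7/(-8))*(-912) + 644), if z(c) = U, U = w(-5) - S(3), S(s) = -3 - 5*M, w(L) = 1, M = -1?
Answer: 3544175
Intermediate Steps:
S(s) = 2 (S(s) = -3 - 5*(-1) = -3 + 5 = 2)
U = -1 (U = 1 - 1*2 = 1 - 2 = -1)
z(c) = -1
3545731 - (z(8/4 + 7/(-8))*(-912) + 644) = 3545731 - (-1*(-912) + 644) = 3545731 - (912 + 644) = 3545731 - 1*1556 = 3545731 - 1556 = 3544175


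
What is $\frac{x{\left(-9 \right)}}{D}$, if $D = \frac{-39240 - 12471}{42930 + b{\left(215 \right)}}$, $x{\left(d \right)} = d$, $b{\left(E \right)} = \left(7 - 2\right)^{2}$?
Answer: $\frac{11715}{1567} \approx 7.4761$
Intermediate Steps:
$b{\left(E \right)} = 25$ ($b{\left(E \right)} = 5^{2} = 25$)
$D = - \frac{4701}{3905}$ ($D = \frac{-39240 - 12471}{42930 + 25} = - \frac{51711}{42955} = \left(-51711\right) \frac{1}{42955} = - \frac{4701}{3905} \approx -1.2038$)
$\frac{x{\left(-9 \right)}}{D} = - \frac{9}{- \frac{4701}{3905}} = \left(-9\right) \left(- \frac{3905}{4701}\right) = \frac{11715}{1567}$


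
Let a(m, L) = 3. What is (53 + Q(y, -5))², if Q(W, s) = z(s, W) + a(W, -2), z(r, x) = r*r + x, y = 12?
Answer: 8649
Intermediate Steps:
z(r, x) = x + r² (z(r, x) = r² + x = x + r²)
Q(W, s) = 3 + W + s² (Q(W, s) = (W + s²) + 3 = 3 + W + s²)
(53 + Q(y, -5))² = (53 + (3 + 12 + (-5)²))² = (53 + (3 + 12 + 25))² = (53 + 40)² = 93² = 8649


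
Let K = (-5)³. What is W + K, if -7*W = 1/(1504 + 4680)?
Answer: -5411001/43288 ≈ -125.00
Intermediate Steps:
K = -125
W = -1/43288 (W = -1/(7*(1504 + 4680)) = -⅐/6184 = -⅐*1/6184 = -1/43288 ≈ -2.3101e-5)
W + K = -1/43288 - 125 = -5411001/43288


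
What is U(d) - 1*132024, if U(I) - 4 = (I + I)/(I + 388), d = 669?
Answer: -139543802/1057 ≈ -1.3202e+5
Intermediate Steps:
U(I) = 4 + 2*I/(388 + I) (U(I) = 4 + (I + I)/(I + 388) = 4 + (2*I)/(388 + I) = 4 + 2*I/(388 + I))
U(d) - 1*132024 = 2*(776 + 3*669)/(388 + 669) - 1*132024 = 2*(776 + 2007)/1057 - 132024 = 2*(1/1057)*2783 - 132024 = 5566/1057 - 132024 = -139543802/1057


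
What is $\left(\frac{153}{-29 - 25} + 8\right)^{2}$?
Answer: $\frac{961}{36} \approx 26.694$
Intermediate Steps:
$\left(\frac{153}{-29 - 25} + 8\right)^{2} = \left(\frac{153}{-54} + 8\right)^{2} = \left(153 \left(- \frac{1}{54}\right) + 8\right)^{2} = \left(- \frac{17}{6} + 8\right)^{2} = \left(\frac{31}{6}\right)^{2} = \frac{961}{36}$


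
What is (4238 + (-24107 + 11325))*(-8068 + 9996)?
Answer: -16472832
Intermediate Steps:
(4238 + (-24107 + 11325))*(-8068 + 9996) = (4238 - 12782)*1928 = -8544*1928 = -16472832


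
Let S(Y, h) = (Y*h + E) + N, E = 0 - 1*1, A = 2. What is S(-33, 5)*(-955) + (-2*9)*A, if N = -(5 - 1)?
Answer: 162314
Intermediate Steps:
N = -4 (N = -1*4 = -4)
E = -1 (E = 0 - 1 = -1)
S(Y, h) = -5 + Y*h (S(Y, h) = (Y*h - 1) - 4 = (-1 + Y*h) - 4 = -5 + Y*h)
S(-33, 5)*(-955) + (-2*9)*A = (-5 - 33*5)*(-955) - 2*9*2 = (-5 - 165)*(-955) - 18*2 = -170*(-955) - 36 = 162350 - 36 = 162314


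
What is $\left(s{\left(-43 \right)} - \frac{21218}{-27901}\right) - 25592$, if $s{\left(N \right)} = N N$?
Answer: $- \frac{662432225}{27901} \approx -23742.0$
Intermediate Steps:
$s{\left(N \right)} = N^{2}$
$\left(s{\left(-43 \right)} - \frac{21218}{-27901}\right) - 25592 = \left(\left(-43\right)^{2} - \frac{21218}{-27901}\right) - 25592 = \left(1849 - - \frac{21218}{27901}\right) - 25592 = \left(1849 + \frac{21218}{27901}\right) - 25592 = \frac{51610167}{27901} - 25592 = - \frac{662432225}{27901}$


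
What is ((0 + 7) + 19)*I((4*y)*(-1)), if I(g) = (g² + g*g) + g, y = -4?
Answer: 13728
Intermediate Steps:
I(g) = g + 2*g² (I(g) = (g² + g²) + g = 2*g² + g = g + 2*g²)
((0 + 7) + 19)*I((4*y)*(-1)) = ((0 + 7) + 19)*(((4*(-4))*(-1))*(1 + 2*((4*(-4))*(-1)))) = (7 + 19)*((-16*(-1))*(1 + 2*(-16*(-1)))) = 26*(16*(1 + 2*16)) = 26*(16*(1 + 32)) = 26*(16*33) = 26*528 = 13728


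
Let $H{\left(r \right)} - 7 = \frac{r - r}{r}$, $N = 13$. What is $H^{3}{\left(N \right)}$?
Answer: $343$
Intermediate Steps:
$H{\left(r \right)} = 7$ ($H{\left(r \right)} = 7 + \frac{r - r}{r} = 7 + \frac{0}{r} = 7 + 0 = 7$)
$H^{3}{\left(N \right)} = 7^{3} = 343$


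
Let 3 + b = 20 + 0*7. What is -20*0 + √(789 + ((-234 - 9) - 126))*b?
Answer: 34*√105 ≈ 348.40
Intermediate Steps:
b = 17 (b = -3 + (20 + 0*7) = -3 + (20 + 0) = -3 + 20 = 17)
-20*0 + √(789 + ((-234 - 9) - 126))*b = -20*0 + √(789 + ((-234 - 9) - 126))*17 = 0 + √(789 + (-243 - 126))*17 = 0 + √(789 - 369)*17 = 0 + √420*17 = 0 + (2*√105)*17 = 0 + 34*√105 = 34*√105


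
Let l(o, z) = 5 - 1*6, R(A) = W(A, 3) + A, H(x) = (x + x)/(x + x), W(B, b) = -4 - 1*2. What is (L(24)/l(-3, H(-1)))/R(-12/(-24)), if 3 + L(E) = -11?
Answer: -28/11 ≈ -2.5455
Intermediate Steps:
W(B, b) = -6 (W(B, b) = -4 - 2 = -6)
L(E) = -14 (L(E) = -3 - 11 = -14)
H(x) = 1 (H(x) = (2*x)/((2*x)) = (2*x)*(1/(2*x)) = 1)
R(A) = -6 + A
l(o, z) = -1 (l(o, z) = 5 - 6 = -1)
(L(24)/l(-3, H(-1)))/R(-12/(-24)) = (-14/(-1))/(-6 - 12/(-24)) = (-14*(-1))/(-6 - 12*(-1/24)) = 14/(-6 + ½) = 14/(-11/2) = 14*(-2/11) = -28/11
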